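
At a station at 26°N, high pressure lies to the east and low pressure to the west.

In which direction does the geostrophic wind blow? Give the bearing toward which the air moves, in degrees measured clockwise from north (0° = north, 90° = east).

The pressure-gradient force points toward the west (bearing 270°).
Geostrophic balance: in the Northern Hemisphere the Coriolis force deflects motion to the right, so the geostrophic wind blows 90° to the right of the pressure-gradient force (low pressure on the left).
Rotating 270° by 90° clockwise gives 000° — the wind blows toward the north.

000°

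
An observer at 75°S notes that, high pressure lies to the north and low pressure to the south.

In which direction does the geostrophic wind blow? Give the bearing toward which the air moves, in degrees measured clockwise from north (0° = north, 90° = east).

The pressure-gradient force points toward the south (bearing 180°).
Geostrophic balance: in the Southern Hemisphere the Coriolis force deflects motion to the left, so the geostrophic wind blows 90° to the left of the pressure-gradient force (low pressure on the right).
Rotating 180° by 90° counterclockwise gives 090° — the wind blows toward the east.

090°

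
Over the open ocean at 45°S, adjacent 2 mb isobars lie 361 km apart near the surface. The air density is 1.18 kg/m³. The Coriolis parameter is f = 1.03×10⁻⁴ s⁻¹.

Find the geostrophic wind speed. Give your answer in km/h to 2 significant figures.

Pressure gradient: |∂P/∂n| = 200 Pa / 361000 m = 5.54×10⁻⁴ Pa/m
Geostrophic balance (pressure-gradient force = Coriolis force):
V_g = (1/(fρ)) |∂P/∂n| = 5.54×10⁻⁴ / (1.03×10⁻⁴ × 1.18) = 4.56 m/s
Converting: 4.56 m/s × 3.6 = 16 km/h

16 km/h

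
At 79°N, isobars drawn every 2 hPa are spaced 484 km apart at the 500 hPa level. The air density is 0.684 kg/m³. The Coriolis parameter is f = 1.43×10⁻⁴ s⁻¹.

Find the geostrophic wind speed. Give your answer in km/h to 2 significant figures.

15 km/h

Pressure gradient: |∂P/∂n| = 200 Pa / 484000 m = 4.13×10⁻⁴ Pa/m
Geostrophic balance (pressure-gradient force = Coriolis force):
V_g = (1/(fρ)) |∂P/∂n| = 4.13×10⁻⁴ / (1.43×10⁻⁴ × 0.684) = 4.22 m/s
Converting: 4.22 m/s × 3.6 = 15 km/h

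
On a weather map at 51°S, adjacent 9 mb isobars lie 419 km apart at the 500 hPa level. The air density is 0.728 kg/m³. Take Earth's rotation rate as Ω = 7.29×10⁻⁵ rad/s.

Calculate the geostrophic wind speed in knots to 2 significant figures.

51 knots

Coriolis parameter at 51°S:
f = 2Ω sin φ = 2 × 7.29×10⁻⁵ × sin 51° = 1.13×10⁻⁴ s⁻¹
Pressure gradient: |∂P/∂n| = 900 Pa / 419000 m = 2.15×10⁻³ Pa/m
Geostrophic balance (pressure-gradient force = Coriolis force):
V_g = (1/(fρ)) |∂P/∂n| = 2.15×10⁻³ / (1.13×10⁻⁴ × 0.728) = 26.0 m/s
Converting: 26.0 m/s × 1.944 = 51 knots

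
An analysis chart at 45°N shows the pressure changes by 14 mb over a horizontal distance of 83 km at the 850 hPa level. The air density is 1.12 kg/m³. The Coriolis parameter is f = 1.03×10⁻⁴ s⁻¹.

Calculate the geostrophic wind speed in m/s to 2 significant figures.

Pressure gradient: |∂P/∂n| = 1400 Pa / 83000 m = 1.69×10⁻² Pa/m
Geostrophic balance (pressure-gradient force = Coriolis force):
V_g = (1/(fρ)) |∂P/∂n| = 1.69×10⁻² / (1.03×10⁻⁴ × 1.12) = 146 m/s

150 m/s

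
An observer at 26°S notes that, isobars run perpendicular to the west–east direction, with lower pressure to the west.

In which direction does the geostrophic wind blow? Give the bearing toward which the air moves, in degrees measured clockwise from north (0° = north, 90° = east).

180°

The pressure-gradient force points toward the west (bearing 270°).
Geostrophic balance: in the Southern Hemisphere the Coriolis force deflects motion to the left, so the geostrophic wind blows 90° to the left of the pressure-gradient force (low pressure on the right).
Rotating 270° by 90° counterclockwise gives 180° — the wind blows toward the south.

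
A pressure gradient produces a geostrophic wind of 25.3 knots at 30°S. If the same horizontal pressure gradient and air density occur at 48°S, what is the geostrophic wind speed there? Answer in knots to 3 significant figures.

17.0 knots

With the same pressure gradient and density, V_g ∝ 1/f ∝ 1/sin φ.
V₂ = V₁ · sin φ₁ / sin φ₂ = 25.3 × sin 30° / sin 48°
V₂ = 25.3 × 0.5000/0.7431 = 17.0 knots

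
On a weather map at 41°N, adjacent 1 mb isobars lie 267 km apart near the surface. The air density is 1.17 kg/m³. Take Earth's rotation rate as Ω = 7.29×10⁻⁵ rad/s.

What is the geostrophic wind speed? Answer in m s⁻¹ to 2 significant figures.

3.3 m s⁻¹

Coriolis parameter at 41°N:
f = 2Ω sin φ = 2 × 7.29×10⁻⁵ × sin 41° = 9.57×10⁻⁵ s⁻¹
Pressure gradient: |∂P/∂n| = 100 Pa / 267000 m = 3.75×10⁻⁴ Pa/m
Geostrophic balance (pressure-gradient force = Coriolis force):
V_g = (1/(fρ)) |∂P/∂n| = 3.75×10⁻⁴ / (9.57×10⁻⁵ × 1.17) = 3.35 m/s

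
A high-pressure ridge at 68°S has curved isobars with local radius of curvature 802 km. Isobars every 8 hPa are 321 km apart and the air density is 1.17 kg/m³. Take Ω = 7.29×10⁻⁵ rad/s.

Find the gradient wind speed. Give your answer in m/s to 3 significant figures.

Coriolis parameter at 68°S:
f = 2Ω sin φ = 2 × 7.29×10⁻⁵ × sin 68° = 1.35×10⁻⁴ s⁻¹
Pressure gradient: |∂P/∂n| = 800 Pa / 321000 m = 2.49×10⁻³ Pa/m
Geostrophic speed: V_g = |∂P/∂n|/(fρ) = 2.49×10⁻³/(1.35×10⁻⁴ × 1.17) = 15.8 m/s
Around a high, pressure-gradient force acts outward with centrifugal, so Coriolis balances both:
fV = (1/ρ)|∂P/∂n| + V²/R  →  V² − fR·V + fR·V_g = 0
With fR = 1.35×10⁻⁴ × 802×10³ m = 108 m/s:
V = [fR − √((fR)² − 4 fR V_g)]/2 = [108 − √(108² − 4×108×15.8)]/2 = 19.1 m/s
Supergeostrophic (V > V_g = 15.8 m/s), as expected around a high.

19.1 m/s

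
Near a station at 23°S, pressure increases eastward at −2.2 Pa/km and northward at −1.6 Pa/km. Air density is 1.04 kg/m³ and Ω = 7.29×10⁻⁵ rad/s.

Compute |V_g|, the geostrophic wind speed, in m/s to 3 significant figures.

Coriolis parameter at 23°S:
f = 2Ω sin φ = 2 × 7.29×10⁻⁵ × sin 23° = 5.70×10⁻⁵ s⁻¹
In the Southern Hemisphere f is negative: f = −5.70×10⁻⁵ s⁻¹.
Component geostrophic relations (x east, y north):
u_g = −(1/(fρ)) ∂P/∂y,  v_g = (1/(fρ)) ∂P/∂x
u_g = −(−1.6×10⁻³)/(−5.70×10⁻⁵ × 1.04) = −27.0 m/s;  v_g = (−2.2×10⁻³)/(−5.70×10⁻⁵ × 1.04) = 37.1 m/s
|V_g| = √(u_g² + v_g²) = 45.9 m/s

45.9 m/s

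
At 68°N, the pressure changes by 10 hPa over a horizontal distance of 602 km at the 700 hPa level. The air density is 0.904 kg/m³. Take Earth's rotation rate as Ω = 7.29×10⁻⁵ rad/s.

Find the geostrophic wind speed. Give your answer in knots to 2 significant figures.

Coriolis parameter at 68°N:
f = 2Ω sin φ = 2 × 7.29×10⁻⁵ × sin 68° = 1.35×10⁻⁴ s⁻¹
Pressure gradient: |∂P/∂n| = 1000 Pa / 602000 m = 1.66×10⁻³ Pa/m
Geostrophic balance (pressure-gradient force = Coriolis force):
V_g = (1/(fρ)) |∂P/∂n| = 1.66×10⁻³ / (1.35×10⁻⁴ × 0.904) = 13.6 m/s
Converting: 13.6 m/s × 1.944 = 26 knots

26 knots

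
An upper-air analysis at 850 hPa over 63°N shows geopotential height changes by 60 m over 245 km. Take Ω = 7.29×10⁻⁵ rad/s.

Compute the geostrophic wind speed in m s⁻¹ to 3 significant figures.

18.5 m s⁻¹

Coriolis parameter at 63°N:
f = 2Ω sin φ = 2 × 7.29×10⁻⁵ × sin 63° = 1.30×10⁻⁴ s⁻¹
Height gradient: |∂Z/∂n| = 60 m / 245000 m = 2.45×10⁻⁴
On a pressure surface, geostrophic balance gives V_g = (g/f)|∂Z/∂n|:
V_g = 9.81 × 2.45×10⁻⁴ / 1.30×10⁻⁴ = 18.5 m/s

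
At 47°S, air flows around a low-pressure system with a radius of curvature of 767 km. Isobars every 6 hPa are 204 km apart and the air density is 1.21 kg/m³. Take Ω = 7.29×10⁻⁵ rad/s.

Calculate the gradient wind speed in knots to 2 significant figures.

36 knots

Coriolis parameter at 47°S:
f = 2Ω sin φ = 2 × 7.29×10⁻⁵ × sin 47° = 1.07×10⁻⁴ s⁻¹
Pressure gradient: |∂P/∂n| = 600 Pa / 204000 m = 2.94×10⁻³ Pa/m
Geostrophic speed: V_g = |∂P/∂n|/(fρ) = 2.94×10⁻³/(1.07×10⁻⁴ × 1.21) = 22.8 m/s
Around a low, centrifugal force acts outward with Coriolis, so pressure-gradient force balances both:
(1/ρ)|∂P/∂n| = fV + V²/R  →  V² + fR·V − fR·V_g = 0
With fR = 1.07×10⁻⁴ × 767×10³ m = 81.8 m/s:
V = [−fR + √((fR)² + 4 fR V_g)]/2 = [−81.8 + √(81.8² + 4×81.8×22.8)]/2 = 18.6 m/s
Subgeostrophic (V < V_g = 22.8 m/s), as expected around a low.
Converting: 18.6 m/s × 1.944 = 36 knots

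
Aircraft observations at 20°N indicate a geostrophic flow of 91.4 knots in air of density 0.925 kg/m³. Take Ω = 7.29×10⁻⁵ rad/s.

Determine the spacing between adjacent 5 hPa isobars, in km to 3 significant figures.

231 km

Coriolis parameter at 20°N:
f = 2Ω sin φ = 2 × 7.29×10⁻⁵ × sin 20° = 4.99×10⁻⁵ s⁻¹
Wind speed in SI: 91.4 knots = 47.0 m/s
Geostrophic balance rearranged: |∂P/∂n| = f ρ V_g
|∂P/∂n| = 4.99×10⁻⁵ × 0.925 × 47.0 = 2.17×10⁻³ Pa/m
Isobar spacing: Δn = ΔP/|∂P/∂n| = 500 Pa / 2.17×10⁻³ Pa/m = 230534 m ≈ 231 km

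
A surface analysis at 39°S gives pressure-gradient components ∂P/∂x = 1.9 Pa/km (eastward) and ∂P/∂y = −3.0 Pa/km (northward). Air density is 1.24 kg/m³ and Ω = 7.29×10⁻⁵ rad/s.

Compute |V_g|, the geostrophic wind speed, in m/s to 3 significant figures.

31.2 m/s

Coriolis parameter at 39°S:
f = 2Ω sin φ = 2 × 7.29×10⁻⁵ × sin 39° = 9.18×10⁻⁵ s⁻¹
In the Southern Hemisphere f is negative: f = −9.18×10⁻⁵ s⁻¹.
Component geostrophic relations (x east, y north):
u_g = −(1/(fρ)) ∂P/∂y,  v_g = (1/(fρ)) ∂P/∂x
u_g = −(−3.0×10⁻³)/(−9.18×10⁻⁵ × 1.24) = −26.4 m/s;  v_g = (1.9×10⁻³)/(−9.18×10⁻⁵ × 1.24) = −16.7 m/s
|V_g| = √(u_g² + v_g²) = 31.2 m/s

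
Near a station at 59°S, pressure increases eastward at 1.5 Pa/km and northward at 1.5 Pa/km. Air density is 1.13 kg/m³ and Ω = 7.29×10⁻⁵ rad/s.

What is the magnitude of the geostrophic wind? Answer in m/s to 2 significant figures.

15 m/s

Coriolis parameter at 59°S:
f = 2Ω sin φ = 2 × 7.29×10⁻⁵ × sin 59° = 1.25×10⁻⁴ s⁻¹
In the Southern Hemisphere f is negative: f = −1.25×10⁻⁴ s⁻¹.
Component geostrophic relations (x east, y north):
u_g = −(1/(fρ)) ∂P/∂y,  v_g = (1/(fρ)) ∂P/∂x
u_g = −(1.5×10⁻³)/(−1.25×10⁻⁴ × 1.13) = 10.6 m/s;  v_g = (1.5×10⁻³)/(−1.25×10⁻⁴ × 1.13) = −10.6 m/s
|V_g| = √(u_g² + v_g²) = 15.0 m/s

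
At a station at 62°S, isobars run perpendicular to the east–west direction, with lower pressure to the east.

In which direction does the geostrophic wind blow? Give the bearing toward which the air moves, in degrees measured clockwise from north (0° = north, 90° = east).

000°

The pressure-gradient force points toward the east (bearing 090°).
Geostrophic balance: in the Southern Hemisphere the Coriolis force deflects motion to the left, so the geostrophic wind blows 90° to the left of the pressure-gradient force (low pressure on the right).
Rotating 090° by 90° counterclockwise gives 000° — the wind blows toward the north.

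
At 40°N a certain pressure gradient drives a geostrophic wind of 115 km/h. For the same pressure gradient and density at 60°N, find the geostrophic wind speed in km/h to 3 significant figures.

With the same pressure gradient and density, V_g ∝ 1/f ∝ 1/sin φ.
V₂ = V₁ · sin φ₁ / sin φ₂ = 115 × sin 40° / sin 60°
V₂ = 115 × 0.6428/0.8660 = 85.4 km/h

85.4 km/h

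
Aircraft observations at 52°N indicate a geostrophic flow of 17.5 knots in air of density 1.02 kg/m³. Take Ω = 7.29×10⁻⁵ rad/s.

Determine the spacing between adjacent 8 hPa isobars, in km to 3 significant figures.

758 km

Coriolis parameter at 52°N:
f = 2Ω sin φ = 2 × 7.29×10⁻⁵ × sin 52° = 1.15×10⁻⁴ s⁻¹
Wind speed in SI: 17.5 knots = 9.00 m/s
Geostrophic balance rearranged: |∂P/∂n| = f ρ V_g
|∂P/∂n| = 1.15×10⁻⁴ × 1.02 × 9.00 = 1.06×10⁻³ Pa/m
Isobar spacing: Δn = ΔP/|∂P/∂n| = 800 Pa / 1.06×10⁻³ Pa/m = 758270 m ≈ 758 km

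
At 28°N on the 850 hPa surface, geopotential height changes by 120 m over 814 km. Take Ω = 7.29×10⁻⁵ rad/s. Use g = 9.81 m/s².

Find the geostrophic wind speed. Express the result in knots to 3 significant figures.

Coriolis parameter at 28°N:
f = 2Ω sin φ = 2 × 7.29×10⁻⁵ × sin 28° = 6.84×10⁻⁵ s⁻¹
Height gradient: |∂Z/∂n| = 120 m / 814000 m = 1.47×10⁻⁴
On a pressure surface, geostrophic balance gives V_g = (g/f)|∂Z/∂n|:
V_g = 9.81 × 1.47×10⁻⁴ / 6.84×10⁻⁵ = 21.1 m/s
Converting: 21.1 m/s × 1.944 = 41.1 knots

41.1 knots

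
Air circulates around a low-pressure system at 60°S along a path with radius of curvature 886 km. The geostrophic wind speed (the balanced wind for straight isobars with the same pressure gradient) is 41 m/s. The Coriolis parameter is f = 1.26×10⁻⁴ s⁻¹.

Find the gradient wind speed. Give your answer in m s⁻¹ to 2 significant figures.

32 m s⁻¹

Around a low, centrifugal force acts outward with Coriolis, so pressure-gradient force balances both:
(1/ρ)|∂P/∂n| = fV + V²/R  →  V² + fR·V − fR·V_g = 0
With fR = 1.26×10⁻⁴ × 886×10³ m = 112 m/s:
V = [−fR + √((fR)² + 4 fR V_g)]/2 = [−112 + √(112² + 4×112×41)]/2 = 31.9 m/s
Subgeostrophic (V < V_g = 41 m/s), as expected around a low.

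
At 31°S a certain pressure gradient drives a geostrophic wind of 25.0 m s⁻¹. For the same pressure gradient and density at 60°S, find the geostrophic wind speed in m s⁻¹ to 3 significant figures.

With the same pressure gradient and density, V_g ∝ 1/f ∝ 1/sin φ.
V₂ = V₁ · sin φ₁ / sin φ₂ = 25.0 × sin 31° / sin 60°
V₂ = 25.0 × 0.5150/0.8660 = 14.9 m s⁻¹

14.9 m s⁻¹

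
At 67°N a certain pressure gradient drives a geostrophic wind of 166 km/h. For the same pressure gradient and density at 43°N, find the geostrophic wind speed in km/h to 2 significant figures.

220 km/h

With the same pressure gradient and density, V_g ∝ 1/f ∝ 1/sin φ.
V₂ = V₁ · sin φ₁ / sin φ₂ = 166 × sin 67° / sin 43°
V₂ = 166 × 0.9205/0.6820 = 220 km/h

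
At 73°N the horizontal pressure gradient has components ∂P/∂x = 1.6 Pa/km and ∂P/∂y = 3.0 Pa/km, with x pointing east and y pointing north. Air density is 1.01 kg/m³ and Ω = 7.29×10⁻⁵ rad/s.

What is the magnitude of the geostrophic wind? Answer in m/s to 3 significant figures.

Coriolis parameter at 73°N:
f = 2Ω sin φ = 2 × 7.29×10⁻⁵ × sin 73° = 1.39×10⁻⁴ s⁻¹
Component geostrophic relations (x east, y north):
u_g = −(1/(fρ)) ∂P/∂y,  v_g = (1/(fρ)) ∂P/∂x
u_g = −(3.0×10⁻³)/(1.39×10⁻⁴ × 1.01) = −21.3 m/s;  v_g = (1.6×10⁻³)/(1.39×10⁻⁴ × 1.01) = 11.4 m/s
|V_g| = √(u_g² + v_g²) = 24.1 m/s

24.1 m/s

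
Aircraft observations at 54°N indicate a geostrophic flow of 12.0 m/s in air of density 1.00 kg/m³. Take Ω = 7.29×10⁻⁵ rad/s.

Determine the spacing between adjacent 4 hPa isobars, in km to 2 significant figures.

280 km

Coriolis parameter at 54°N:
f = 2Ω sin φ = 2 × 7.29×10⁻⁵ × sin 54° = 1.18×10⁻⁴ s⁻¹
Geostrophic balance rearranged: |∂P/∂n| = f ρ V_g
|∂P/∂n| = 1.18×10⁻⁴ × 1.00 × 12.0 = 1.42×10⁻³ Pa/m
Isobar spacing: Δn = ΔP/|∂P/∂n| = 400 Pa / 1.42×10⁻³ Pa/m = 282594 m ≈ 280 km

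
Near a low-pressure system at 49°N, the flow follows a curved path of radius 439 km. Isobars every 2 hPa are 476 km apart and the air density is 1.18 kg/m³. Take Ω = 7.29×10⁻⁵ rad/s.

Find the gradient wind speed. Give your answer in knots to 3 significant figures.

Coriolis parameter at 49°N:
f = 2Ω sin φ = 2 × 7.29×10⁻⁵ × sin 49° = 1.10×10⁻⁴ s⁻¹
Pressure gradient: |∂P/∂n| = 200 Pa / 476000 m = 4.20×10⁻⁴ Pa/m
Geostrophic speed: V_g = |∂P/∂n|/(fρ) = 4.20×10⁻⁴/(1.10×10⁻⁴ × 1.18) = 3.24 m/s
Around a low, centrifugal force acts outward with Coriolis, so pressure-gradient force balances both:
(1/ρ)|∂P/∂n| = fV + V²/R  →  V² + fR·V − fR·V_g = 0
With fR = 1.10×10⁻⁴ × 439×10³ m = 48.3 m/s:
V = [−fR + √((fR)² + 4 fR V_g)]/2 = [−48.3 + √(48.3² + 4×48.3×3.24)]/2 = 3.04 m/s
Subgeostrophic (V < V_g = 3.24 m/s), as expected around a low.
Converting: 3.04 m/s × 1.944 = 5.92 knots

5.92 knots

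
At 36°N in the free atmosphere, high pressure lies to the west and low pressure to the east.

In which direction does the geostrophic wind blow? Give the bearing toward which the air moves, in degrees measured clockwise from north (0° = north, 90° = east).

180°

The pressure-gradient force points toward the east (bearing 090°).
Geostrophic balance: in the Northern Hemisphere the Coriolis force deflects motion to the right, so the geostrophic wind blows 90° to the right of the pressure-gradient force (low pressure on the left).
Rotating 090° by 90° clockwise gives 180° — the wind blows toward the south.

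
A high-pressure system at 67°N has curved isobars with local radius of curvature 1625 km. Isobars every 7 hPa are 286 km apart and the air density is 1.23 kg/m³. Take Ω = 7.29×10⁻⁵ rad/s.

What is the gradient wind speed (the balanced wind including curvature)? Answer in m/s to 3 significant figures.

16.0 m/s

Coriolis parameter at 67°N:
f = 2Ω sin φ = 2 × 7.29×10⁻⁵ × sin 67° = 1.34×10⁻⁴ s⁻¹
Pressure gradient: |∂P/∂n| = 700 Pa / 286000 m = 2.45×10⁻³ Pa/m
Geostrophic speed: V_g = |∂P/∂n|/(fρ) = 2.45×10⁻³/(1.34×10⁻⁴ × 1.23) = 14.8 m/s
Around a high, pressure-gradient force acts outward with centrifugal, so Coriolis balances both:
fV = (1/ρ)|∂P/∂n| + V²/R  →  V² − fR·V + fR·V_g = 0
With fR = 1.34×10⁻⁴ × 1625×10³ m = 218 m/s:
V = [fR − √((fR)² − 4 fR V_g)]/2 = [218 − √(218² − 4×218×14.8)]/2 = 16 m/s
Supergeostrophic (V > V_g = 14.8 m/s), as expected around a high.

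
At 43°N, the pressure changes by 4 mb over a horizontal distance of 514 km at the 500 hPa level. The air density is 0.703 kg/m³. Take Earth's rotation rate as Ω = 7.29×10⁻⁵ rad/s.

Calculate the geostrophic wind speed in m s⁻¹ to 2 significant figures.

11 m s⁻¹

Coriolis parameter at 43°N:
f = 2Ω sin φ = 2 × 7.29×10⁻⁵ × sin 43° = 9.94×10⁻⁵ s⁻¹
Pressure gradient: |∂P/∂n| = 400 Pa / 514000 m = 7.78×10⁻⁴ Pa/m
Geostrophic balance (pressure-gradient force = Coriolis force):
V_g = (1/(fρ)) |∂P/∂n| = 7.78×10⁻⁴ / (9.94×10⁻⁵ × 0.703) = 11.1 m/s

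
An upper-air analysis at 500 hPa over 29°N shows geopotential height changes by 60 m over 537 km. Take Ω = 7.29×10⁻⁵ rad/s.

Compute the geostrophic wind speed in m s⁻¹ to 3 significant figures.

Coriolis parameter at 29°N:
f = 2Ω sin φ = 2 × 7.29×10⁻⁵ × sin 29° = 7.07×10⁻⁵ s⁻¹
Height gradient: |∂Z/∂n| = 60 m / 537000 m = 1.12×10⁻⁴
On a pressure surface, geostrophic balance gives V_g = (g/f)|∂Z/∂n|:
V_g = 9.81 × 1.12×10⁻⁴ / 7.07×10⁻⁵ = 15.5 m/s

15.5 m s⁻¹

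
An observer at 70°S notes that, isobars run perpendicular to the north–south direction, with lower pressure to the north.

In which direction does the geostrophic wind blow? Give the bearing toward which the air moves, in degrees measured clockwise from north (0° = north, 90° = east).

The pressure-gradient force points toward the north (bearing 000°).
Geostrophic balance: in the Southern Hemisphere the Coriolis force deflects motion to the left, so the geostrophic wind blows 90° to the left of the pressure-gradient force (low pressure on the right).
Rotating 000° by 90° counterclockwise gives 270° — the wind blows toward the west.

270°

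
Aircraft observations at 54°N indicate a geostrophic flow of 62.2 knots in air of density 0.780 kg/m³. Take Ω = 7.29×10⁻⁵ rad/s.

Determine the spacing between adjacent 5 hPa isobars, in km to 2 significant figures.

170 km

Coriolis parameter at 54°N:
f = 2Ω sin φ = 2 × 7.29×10⁻⁵ × sin 54° = 1.18×10⁻⁴ s⁻¹
Wind speed in SI: 62.2 knots = 32.0 m/s
Geostrophic balance rearranged: |∂P/∂n| = f ρ V_g
|∂P/∂n| = 1.18×10⁻⁴ × 0.780 × 32.0 = 2.94×10⁻³ Pa/m
Isobar spacing: Δn = ΔP/|∂P/∂n| = 500 Pa / 2.94×10⁻³ Pa/m = 169837 m ≈ 170 km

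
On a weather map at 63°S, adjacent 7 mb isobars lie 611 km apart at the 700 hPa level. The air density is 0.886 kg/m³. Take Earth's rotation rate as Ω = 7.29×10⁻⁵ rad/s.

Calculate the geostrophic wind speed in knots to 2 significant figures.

Coriolis parameter at 63°S:
f = 2Ω sin φ = 2 × 7.29×10⁻⁵ × sin 63° = 1.30×10⁻⁴ s⁻¹
Pressure gradient: |∂P/∂n| = 700 Pa / 611000 m = 1.15×10⁻³ Pa/m
Geostrophic balance (pressure-gradient force = Coriolis force):
V_g = (1/(fρ)) |∂P/∂n| = 1.15×10⁻³ / (1.30×10⁻⁴ × 0.886) = 9.95 m/s
Converting: 9.95 m/s × 1.944 = 19 knots

19 knots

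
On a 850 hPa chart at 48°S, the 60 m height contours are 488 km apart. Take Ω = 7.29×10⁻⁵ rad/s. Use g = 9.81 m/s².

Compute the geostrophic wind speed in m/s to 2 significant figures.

Coriolis parameter at 48°S:
f = 2Ω sin φ = 2 × 7.29×10⁻⁵ × sin 48° = 1.08×10⁻⁴ s⁻¹
Height gradient: |∂Z/∂n| = 60 m / 488000 m = 1.23×10⁻⁴
On a pressure surface, geostrophic balance gives V_g = (g/f)|∂Z/∂n|:
V_g = 9.81 × 1.23×10⁻⁴ / 1.08×10⁻⁴ = 11.1 m/s

11 m/s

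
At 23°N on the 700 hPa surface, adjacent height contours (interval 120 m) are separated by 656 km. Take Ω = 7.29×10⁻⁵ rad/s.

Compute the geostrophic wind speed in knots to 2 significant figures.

61 knots

Coriolis parameter at 23°N:
f = 2Ω sin φ = 2 × 7.29×10⁻⁵ × sin 23° = 5.70×10⁻⁵ s⁻¹
Height gradient: |∂Z/∂n| = 120 m / 656000 m = 1.83×10⁻⁴
On a pressure surface, geostrophic balance gives V_g = (g/f)|∂Z/∂n|:
V_g = 9.81 × 1.83×10⁻⁴ / 5.70×10⁻⁵ = 31.5 m/s
Converting: 31.5 m/s × 1.944 = 61 knots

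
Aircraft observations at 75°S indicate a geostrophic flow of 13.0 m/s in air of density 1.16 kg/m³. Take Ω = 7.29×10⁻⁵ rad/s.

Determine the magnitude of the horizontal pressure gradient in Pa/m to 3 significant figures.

2.12×10⁻³ Pa/m

Coriolis parameter at 75°S:
f = 2Ω sin φ = 2 × 7.29×10⁻⁵ × sin 75° = 1.41×10⁻⁴ s⁻¹
Geostrophic balance rearranged: |∂P/∂n| = f ρ V_g
|∂P/∂n| = 1.41×10⁻⁴ × 1.16 × 13.0 = 2.12×10⁻³ Pa/m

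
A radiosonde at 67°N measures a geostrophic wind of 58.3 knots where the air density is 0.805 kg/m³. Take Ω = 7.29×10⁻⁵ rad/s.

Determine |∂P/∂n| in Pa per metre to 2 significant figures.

Coriolis parameter at 67°N:
f = 2Ω sin φ = 2 × 7.29×10⁻⁵ × sin 67° = 1.34×10⁻⁴ s⁻¹
Wind speed in SI: 58.3 knots = 30.0 m/s
Geostrophic balance rearranged: |∂P/∂n| = f ρ V_g
|∂P/∂n| = 1.34×10⁻⁴ × 0.805 × 30.0 = 3.24×10⁻³ Pa/m

3.2×10⁻³ Pa/m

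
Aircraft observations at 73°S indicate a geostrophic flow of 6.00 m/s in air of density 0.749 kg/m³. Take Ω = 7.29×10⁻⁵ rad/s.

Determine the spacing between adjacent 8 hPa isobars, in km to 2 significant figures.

Coriolis parameter at 73°S:
f = 2Ω sin φ = 2 × 7.29×10⁻⁵ × sin 73° = 1.39×10⁻⁴ s⁻¹
Geostrophic balance rearranged: |∂P/∂n| = f ρ V_g
|∂P/∂n| = 1.39×10⁻⁴ × 0.749 × 6.00 = 6.27×10⁻⁴ Pa/m
Isobar spacing: Δn = ΔP/|∂P/∂n| = 800 Pa / 6.27×10⁻⁴ Pa/m = 1276742 m ≈ 1300 km

1300 km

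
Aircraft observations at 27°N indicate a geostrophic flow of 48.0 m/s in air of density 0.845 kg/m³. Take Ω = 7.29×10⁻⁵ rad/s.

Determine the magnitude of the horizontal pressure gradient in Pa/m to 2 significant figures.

2.7×10⁻³ Pa/m

Coriolis parameter at 27°N:
f = 2Ω sin φ = 2 × 7.29×10⁻⁵ × sin 27° = 6.62×10⁻⁵ s⁻¹
Geostrophic balance rearranged: |∂P/∂n| = f ρ V_g
|∂P/∂n| = 6.62×10⁻⁵ × 0.845 × 48.0 = 2.68×10⁻³ Pa/m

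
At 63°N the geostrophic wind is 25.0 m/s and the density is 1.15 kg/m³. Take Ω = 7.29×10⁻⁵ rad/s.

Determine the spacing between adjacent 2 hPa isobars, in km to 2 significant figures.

Coriolis parameter at 63°N:
f = 2Ω sin φ = 2 × 7.29×10⁻⁵ × sin 63° = 1.30×10⁻⁴ s⁻¹
Geostrophic balance rearranged: |∂P/∂n| = f ρ V_g
|∂P/∂n| = 1.30×10⁻⁴ × 1.15 × 25.0 = 3.73×10⁻³ Pa/m
Isobar spacing: Δn = ΔP/|∂P/∂n| = 200 Pa / 3.73×10⁻³ Pa/m = 53549 m ≈ 54 km

54 km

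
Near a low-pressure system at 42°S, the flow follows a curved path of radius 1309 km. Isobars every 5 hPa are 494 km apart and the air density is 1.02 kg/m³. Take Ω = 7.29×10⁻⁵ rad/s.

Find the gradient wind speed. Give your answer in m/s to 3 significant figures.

9.47 m/s

Coriolis parameter at 42°S:
f = 2Ω sin φ = 2 × 7.29×10⁻⁵ × sin 42° = 9.76×10⁻⁵ s⁻¹
Pressure gradient: |∂P/∂n| = 500 Pa / 494000 m = 1.01×10⁻³ Pa/m
Geostrophic speed: V_g = |∂P/∂n|/(fρ) = 1.01×10⁻³/(9.76×10⁻⁵ × 1.02) = 10.2 m/s
Around a low, centrifugal force acts outward with Coriolis, so pressure-gradient force balances both:
(1/ρ)|∂P/∂n| = fV + V²/R  →  V² + fR·V − fR·V_g = 0
With fR = 9.76×10⁻⁵ × 1309×10³ m = 128 m/s:
V = [−fR + √((fR)² + 4 fR V_g)]/2 = [−128 + √(128² + 4×128×10.2)]/2 = 9.47 m/s
Subgeostrophic (V < V_g = 10.2 m/s), as expected around a low.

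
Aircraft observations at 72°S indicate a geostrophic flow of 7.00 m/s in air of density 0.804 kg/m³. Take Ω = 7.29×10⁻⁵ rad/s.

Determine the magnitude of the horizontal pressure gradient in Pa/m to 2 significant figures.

Coriolis parameter at 72°S:
f = 2Ω sin φ = 2 × 7.29×10⁻⁵ × sin 72° = 1.39×10⁻⁴ s⁻¹
Geostrophic balance rearranged: |∂P/∂n| = f ρ V_g
|∂P/∂n| = 1.39×10⁻⁴ × 0.804 × 7.00 = 7.80×10⁻⁴ Pa/m

7.8×10⁻⁴ Pa/m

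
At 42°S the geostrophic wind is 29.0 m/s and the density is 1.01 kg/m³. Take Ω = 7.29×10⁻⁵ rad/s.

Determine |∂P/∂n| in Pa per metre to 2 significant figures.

2.9×10⁻³ Pa/m

Coriolis parameter at 42°S:
f = 2Ω sin φ = 2 × 7.29×10⁻⁵ × sin 42° = 9.76×10⁻⁵ s⁻¹
Geostrophic balance rearranged: |∂P/∂n| = f ρ V_g
|∂P/∂n| = 9.76×10⁻⁵ × 1.01 × 29.0 = 2.86×10⁻³ Pa/m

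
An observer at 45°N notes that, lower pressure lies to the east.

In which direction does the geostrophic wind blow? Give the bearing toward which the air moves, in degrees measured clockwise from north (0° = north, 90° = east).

The pressure-gradient force points toward the east (bearing 090°).
Geostrophic balance: in the Northern Hemisphere the Coriolis force deflects motion to the right, so the geostrophic wind blows 90° to the right of the pressure-gradient force (low pressure on the left).
Rotating 090° by 90° clockwise gives 180° — the wind blows toward the south.

180°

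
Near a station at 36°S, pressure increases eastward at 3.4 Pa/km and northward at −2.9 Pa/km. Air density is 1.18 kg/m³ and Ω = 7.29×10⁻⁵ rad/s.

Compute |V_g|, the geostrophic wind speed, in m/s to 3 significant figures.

Coriolis parameter at 36°S:
f = 2Ω sin φ = 2 × 7.29×10⁻⁵ × sin 36° = 8.57×10⁻⁵ s⁻¹
In the Southern Hemisphere f is negative: f = −8.57×10⁻⁵ s⁻¹.
Component geostrophic relations (x east, y north):
u_g = −(1/(fρ)) ∂P/∂y,  v_g = (1/(fρ)) ∂P/∂x
u_g = −(−2.9×10⁻³)/(−8.57×10⁻⁵ × 1.18) = −28.7 m/s;  v_g = (3.4×10⁻³)/(−8.57×10⁻⁵ × 1.18) = −33.6 m/s
|V_g| = √(u_g² + v_g²) = 44.2 m/s

44.2 m/s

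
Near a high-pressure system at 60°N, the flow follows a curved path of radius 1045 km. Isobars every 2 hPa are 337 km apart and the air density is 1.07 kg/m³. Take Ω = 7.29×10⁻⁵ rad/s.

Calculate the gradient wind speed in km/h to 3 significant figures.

16.4 km/h

Coriolis parameter at 60°N:
f = 2Ω sin φ = 2 × 7.29×10⁻⁵ × sin 60° = 1.26×10⁻⁴ s⁻¹
Pressure gradient: |∂P/∂n| = 200 Pa / 337000 m = 5.93×10⁻⁴ Pa/m
Geostrophic speed: V_g = |∂P/∂n|/(fρ) = 5.93×10⁻⁴/(1.26×10⁻⁴ × 1.07) = 4.39 m/s
Around a high, pressure-gradient force acts outward with centrifugal, so Coriolis balances both:
fV = (1/ρ)|∂P/∂n| + V²/R  →  V² − fR·V + fR·V_g = 0
With fR = 1.26×10⁻⁴ × 1045×10³ m = 132 m/s:
V = [fR − √((fR)² − 4 fR V_g)]/2 = [132 − √(132² − 4×132×4.39)]/2 = 4.55 m/s
Supergeostrophic (V > V_g = 4.39 m/s), as expected around a high.
Converting: 4.55 m/s × 3.6 = 16.4 km/h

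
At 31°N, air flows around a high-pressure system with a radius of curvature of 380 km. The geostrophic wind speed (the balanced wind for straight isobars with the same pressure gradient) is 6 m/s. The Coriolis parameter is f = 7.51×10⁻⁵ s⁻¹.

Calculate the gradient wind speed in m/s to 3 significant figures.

8.58 m/s

Around a high, pressure-gradient force acts outward with centrifugal, so Coriolis balances both:
fV = (1/ρ)|∂P/∂n| + V²/R  →  V² − fR·V + fR·V_g = 0
With fR = 7.51×10⁻⁵ × 380×10³ m = 28.5 m/s:
V = [fR − √((fR)² − 4 fR V_g)]/2 = [28.5 − √(28.5² − 4×28.5×6)]/2 = 8.58 m/s
Supergeostrophic (V > V_g = 6 m/s), as expected around a high.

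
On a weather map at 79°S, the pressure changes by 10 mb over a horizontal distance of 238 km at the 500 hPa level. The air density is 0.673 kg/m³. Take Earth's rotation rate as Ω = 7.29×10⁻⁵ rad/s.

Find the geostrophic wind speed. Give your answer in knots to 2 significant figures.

Coriolis parameter at 79°S:
f = 2Ω sin φ = 2 × 7.29×10⁻⁵ × sin 79° = 1.43×10⁻⁴ s⁻¹
Pressure gradient: |∂P/∂n| = 1000 Pa / 238000 m = 4.20×10⁻³ Pa/m
Geostrophic balance (pressure-gradient force = Coriolis force):
V_g = (1/(fρ)) |∂P/∂n| = 4.20×10⁻³ / (1.43×10⁻⁴ × 0.673) = 43.6 m/s
Converting: 43.6 m/s × 1.944 = 85 knots

85 knots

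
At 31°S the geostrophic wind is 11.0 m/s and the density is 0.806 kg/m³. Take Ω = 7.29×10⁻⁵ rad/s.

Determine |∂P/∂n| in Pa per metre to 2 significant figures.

Coriolis parameter at 31°S:
f = 2Ω sin φ = 2 × 7.29×10⁻⁵ × sin 31° = 7.51×10⁻⁵ s⁻¹
Geostrophic balance rearranged: |∂P/∂n| = f ρ V_g
|∂P/∂n| = 7.51×10⁻⁵ × 0.806 × 11.0 = 6.66×10⁻⁴ Pa/m

6.7×10⁻⁴ Pa/m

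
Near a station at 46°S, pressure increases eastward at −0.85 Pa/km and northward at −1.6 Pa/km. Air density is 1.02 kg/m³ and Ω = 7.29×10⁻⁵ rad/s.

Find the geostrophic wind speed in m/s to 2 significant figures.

17 m/s

Coriolis parameter at 46°S:
f = 2Ω sin φ = 2 × 7.29×10⁻⁵ × sin 46° = 1.05×10⁻⁴ s⁻¹
In the Southern Hemisphere f is negative: f = −1.05×10⁻⁴ s⁻¹.
Component geostrophic relations (x east, y north):
u_g = −(1/(fρ)) ∂P/∂y,  v_g = (1/(fρ)) ∂P/∂x
u_g = −(−1.6×10⁻³)/(−1.05×10⁻⁴ × 1.02) = −15.0 m/s;  v_g = (−0.85×10⁻³)/(−1.05×10⁻⁴ × 1.02) = 7.95 m/s
|V_g| = √(u_g² + v_g²) = 16.9 m/s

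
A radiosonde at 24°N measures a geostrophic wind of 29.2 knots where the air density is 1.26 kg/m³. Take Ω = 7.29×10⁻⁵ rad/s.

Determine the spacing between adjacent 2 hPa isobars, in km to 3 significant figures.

178 km

Coriolis parameter at 24°N:
f = 2Ω sin φ = 2 × 7.29×10⁻⁵ × sin 24° = 5.93×10⁻⁵ s⁻¹
Wind speed in SI: 29.2 knots = 15.0 m/s
Geostrophic balance rearranged: |∂P/∂n| = f ρ V_g
|∂P/∂n| = 5.93×10⁻⁵ × 1.26 × 15.0 = 1.12×10⁻³ Pa/m
Isobar spacing: Δn = ΔP/|∂P/∂n| = 200 Pa / 1.12×10⁻³ Pa/m = 178184 m ≈ 178 km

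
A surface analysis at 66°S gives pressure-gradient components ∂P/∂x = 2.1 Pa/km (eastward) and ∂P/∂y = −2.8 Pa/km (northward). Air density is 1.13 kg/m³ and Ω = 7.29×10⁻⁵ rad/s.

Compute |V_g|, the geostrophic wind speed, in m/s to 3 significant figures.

23.3 m/s

Coriolis parameter at 66°S:
f = 2Ω sin φ = 2 × 7.29×10⁻⁵ × sin 66° = 1.33×10⁻⁴ s⁻¹
In the Southern Hemisphere f is negative: f = −1.33×10⁻⁴ s⁻¹.
Component geostrophic relations (x east, y north):
u_g = −(1/(fρ)) ∂P/∂y,  v_g = (1/(fρ)) ∂P/∂x
u_g = −(−2.8×10⁻³)/(−1.33×10⁻⁴ × 1.13) = −18.6 m/s;  v_g = (2.1×10⁻³)/(−1.33×10⁻⁴ × 1.13) = −14.0 m/s
|V_g| = √(u_g² + v_g²) = 23.3 m/s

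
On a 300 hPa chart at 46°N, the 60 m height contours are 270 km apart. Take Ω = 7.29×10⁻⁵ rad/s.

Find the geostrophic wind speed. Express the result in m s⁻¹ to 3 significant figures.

20.8 m s⁻¹

Coriolis parameter at 46°N:
f = 2Ω sin φ = 2 × 7.29×10⁻⁵ × sin 46° = 1.05×10⁻⁴ s⁻¹
Height gradient: |∂Z/∂n| = 60 m / 270000 m = 2.22×10⁻⁴
On a pressure surface, geostrophic balance gives V_g = (g/f)|∂Z/∂n|:
V_g = 9.81 × 2.22×10⁻⁴ / 1.05×10⁻⁴ = 20.8 m/s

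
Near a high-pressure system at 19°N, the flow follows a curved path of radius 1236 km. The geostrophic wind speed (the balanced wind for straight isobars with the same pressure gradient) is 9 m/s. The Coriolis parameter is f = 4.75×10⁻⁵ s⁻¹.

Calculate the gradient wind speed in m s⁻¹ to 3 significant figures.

Around a high, pressure-gradient force acts outward with centrifugal, so Coriolis balances both:
fV = (1/ρ)|∂P/∂n| + V²/R  →  V² − fR·V + fR·V_g = 0
With fR = 4.75×10⁻⁵ × 1236×10³ m = 58.7 m/s:
V = [fR − √((fR)² − 4 fR V_g)]/2 = [58.7 − √(58.7² − 4×58.7×9)]/2 = 11.1 m/s
Supergeostrophic (V > V_g = 9 m/s), as expected around a high.

11.1 m s⁻¹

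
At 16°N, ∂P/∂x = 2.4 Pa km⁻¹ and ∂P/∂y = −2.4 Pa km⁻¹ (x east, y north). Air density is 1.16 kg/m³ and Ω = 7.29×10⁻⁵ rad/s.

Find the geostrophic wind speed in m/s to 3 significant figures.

72.8 m/s

Coriolis parameter at 16°N:
f = 2Ω sin φ = 2 × 7.29×10⁻⁵ × sin 16° = 4.02×10⁻⁵ s⁻¹
Component geostrophic relations (x east, y north):
u_g = −(1/(fρ)) ∂P/∂y,  v_g = (1/(fρ)) ∂P/∂x
u_g = −(−2.4×10⁻³)/(4.02×10⁻⁵ × 1.16) = 51.5 m/s;  v_g = (2.4×10⁻³)/(4.02×10⁻⁵ × 1.16) = 51.5 m/s
|V_g| = √(u_g² + v_g²) = 72.8 m/s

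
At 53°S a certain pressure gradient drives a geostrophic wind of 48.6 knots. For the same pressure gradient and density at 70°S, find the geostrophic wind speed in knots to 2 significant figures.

With the same pressure gradient and density, V_g ∝ 1/f ∝ 1/sin φ.
V₂ = V₁ · sin φ₁ / sin φ₂ = 48.6 × sin 53° / sin 70°
V₂ = 48.6 × 0.7986/0.9397 = 41 knots

41 knots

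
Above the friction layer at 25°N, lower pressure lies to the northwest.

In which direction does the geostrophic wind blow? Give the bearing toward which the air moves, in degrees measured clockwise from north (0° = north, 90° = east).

045°

The pressure-gradient force points toward the northwest (bearing 315°).
Geostrophic balance: in the Northern Hemisphere the Coriolis force deflects motion to the right, so the geostrophic wind blows 90° to the right of the pressure-gradient force (low pressure on the left).
Rotating 315° by 90° clockwise gives 045° — the wind blows toward the northeast.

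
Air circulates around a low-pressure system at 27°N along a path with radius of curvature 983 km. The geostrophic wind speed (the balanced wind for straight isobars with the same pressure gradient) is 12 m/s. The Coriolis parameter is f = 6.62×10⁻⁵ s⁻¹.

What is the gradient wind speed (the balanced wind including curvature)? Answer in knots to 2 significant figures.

Around a low, centrifugal force acts outward with Coriolis, so pressure-gradient force balances both:
(1/ρ)|∂P/∂n| = fV + V²/R  →  V² + fR·V − fR·V_g = 0
With fR = 6.62×10⁻⁵ × 983×10³ m = 65.1 m/s:
V = [−fR + √((fR)² + 4 fR V_g)]/2 = [−65.1 + √(65.1² + 4×65.1×12)]/2 = 10.4 m/s
Subgeostrophic (V < V_g = 12 m/s), as expected around a low.
Converting: 10.4 m/s × 1.944 = 20 knots

20 knots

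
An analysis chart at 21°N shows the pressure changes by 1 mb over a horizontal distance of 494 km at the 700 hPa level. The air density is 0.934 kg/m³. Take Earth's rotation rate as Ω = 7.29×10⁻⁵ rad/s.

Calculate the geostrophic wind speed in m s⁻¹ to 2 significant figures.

4.1 m s⁻¹

Coriolis parameter at 21°N:
f = 2Ω sin φ = 2 × 7.29×10⁻⁵ × sin 21° = 5.23×10⁻⁵ s⁻¹
Pressure gradient: |∂P/∂n| = 100 Pa / 494000 m = 2.02×10⁻⁴ Pa/m
Geostrophic balance (pressure-gradient force = Coriolis force):
V_g = (1/(fρ)) |∂P/∂n| = 2.02×10⁻⁴ / (5.23×10⁻⁵ × 0.934) = 4.15 m/s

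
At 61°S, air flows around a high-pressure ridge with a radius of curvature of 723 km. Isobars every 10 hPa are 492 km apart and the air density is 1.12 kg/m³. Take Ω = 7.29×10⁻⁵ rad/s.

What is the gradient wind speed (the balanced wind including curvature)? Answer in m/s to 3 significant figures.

17.6 m/s

Coriolis parameter at 61°S:
f = 2Ω sin φ = 2 × 7.29×10⁻⁵ × sin 61° = 1.28×10⁻⁴ s⁻¹
Pressure gradient: |∂P/∂n| = 1000 Pa / 492000 m = 2.03×10⁻³ Pa/m
Geostrophic speed: V_g = |∂P/∂n|/(fρ) = 2.03×10⁻³/(1.28×10⁻⁴ × 1.12) = 14.2 m/s
Around a high, pressure-gradient force acts outward with centrifugal, so Coriolis balances both:
fV = (1/ρ)|∂P/∂n| + V²/R  →  V² − fR·V + fR·V_g = 0
With fR = 1.28×10⁻⁴ × 723×10³ m = 92.2 m/s:
V = [fR − √((fR)² − 4 fR V_g)]/2 = [92.2 − √(92.2² − 4×92.2×14.2)]/2 = 17.6 m/s
Supergeostrophic (V > V_g = 14.2 m/s), as expected around a high.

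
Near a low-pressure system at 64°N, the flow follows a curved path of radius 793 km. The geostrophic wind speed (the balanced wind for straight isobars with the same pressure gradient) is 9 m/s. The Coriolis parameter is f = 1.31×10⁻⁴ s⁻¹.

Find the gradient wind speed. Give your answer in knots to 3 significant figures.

Around a low, centrifugal force acts outward with Coriolis, so pressure-gradient force balances both:
(1/ρ)|∂P/∂n| = fV + V²/R  →  V² + fR·V − fR·V_g = 0
With fR = 1.31×10⁻⁴ × 793×10³ m = 104 m/s:
V = [−fR + √((fR)² + 4 fR V_g)]/2 = [−104 + √(104² + 4×104×9)]/2 = 8.33 m/s
Subgeostrophic (V < V_g = 9 m/s), as expected around a low.
Converting: 8.33 m/s × 1.944 = 16.2 knots

16.2 knots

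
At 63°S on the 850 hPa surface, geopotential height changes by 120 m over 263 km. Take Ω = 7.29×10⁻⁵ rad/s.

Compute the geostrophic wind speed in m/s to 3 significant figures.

Coriolis parameter at 63°S:
f = 2Ω sin φ = 2 × 7.29×10⁻⁵ × sin 63° = 1.30×10⁻⁴ s⁻¹
Height gradient: |∂Z/∂n| = 120 m / 263000 m = 4.56×10⁻⁴
On a pressure surface, geostrophic balance gives V_g = (g/f)|∂Z/∂n|:
V_g = 9.81 × 4.56×10⁻⁴ / 1.30×10⁻⁴ = 34.5 m/s

34.5 m/s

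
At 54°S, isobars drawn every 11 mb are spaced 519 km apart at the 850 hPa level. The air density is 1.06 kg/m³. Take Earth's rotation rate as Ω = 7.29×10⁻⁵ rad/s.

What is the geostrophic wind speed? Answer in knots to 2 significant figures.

33 knots

Coriolis parameter at 54°S:
f = 2Ω sin φ = 2 × 7.29×10⁻⁵ × sin 54° = 1.18×10⁻⁴ s⁻¹
Pressure gradient: |∂P/∂n| = 1100 Pa / 519000 m = 2.12×10⁻³ Pa/m
Geostrophic balance (pressure-gradient force = Coriolis force):
V_g = (1/(fρ)) |∂P/∂n| = 2.12×10⁻³ / (1.18×10⁻⁴ × 1.06) = 17.0 m/s
Converting: 17.0 m/s × 1.944 = 33 knots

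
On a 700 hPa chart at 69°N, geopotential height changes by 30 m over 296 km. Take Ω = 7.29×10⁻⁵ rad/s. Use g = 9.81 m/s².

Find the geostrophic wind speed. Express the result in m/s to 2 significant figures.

7.3 m/s

Coriolis parameter at 69°N:
f = 2Ω sin φ = 2 × 7.29×10⁻⁵ × sin 69° = 1.36×10⁻⁴ s⁻¹
Height gradient: |∂Z/∂n| = 30 m / 296000 m = 1.01×10⁻⁴
On a pressure surface, geostrophic balance gives V_g = (g/f)|∂Z/∂n|:
V_g = 9.81 × 1.01×10⁻⁴ / 1.36×10⁻⁴ = 7.30 m/s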